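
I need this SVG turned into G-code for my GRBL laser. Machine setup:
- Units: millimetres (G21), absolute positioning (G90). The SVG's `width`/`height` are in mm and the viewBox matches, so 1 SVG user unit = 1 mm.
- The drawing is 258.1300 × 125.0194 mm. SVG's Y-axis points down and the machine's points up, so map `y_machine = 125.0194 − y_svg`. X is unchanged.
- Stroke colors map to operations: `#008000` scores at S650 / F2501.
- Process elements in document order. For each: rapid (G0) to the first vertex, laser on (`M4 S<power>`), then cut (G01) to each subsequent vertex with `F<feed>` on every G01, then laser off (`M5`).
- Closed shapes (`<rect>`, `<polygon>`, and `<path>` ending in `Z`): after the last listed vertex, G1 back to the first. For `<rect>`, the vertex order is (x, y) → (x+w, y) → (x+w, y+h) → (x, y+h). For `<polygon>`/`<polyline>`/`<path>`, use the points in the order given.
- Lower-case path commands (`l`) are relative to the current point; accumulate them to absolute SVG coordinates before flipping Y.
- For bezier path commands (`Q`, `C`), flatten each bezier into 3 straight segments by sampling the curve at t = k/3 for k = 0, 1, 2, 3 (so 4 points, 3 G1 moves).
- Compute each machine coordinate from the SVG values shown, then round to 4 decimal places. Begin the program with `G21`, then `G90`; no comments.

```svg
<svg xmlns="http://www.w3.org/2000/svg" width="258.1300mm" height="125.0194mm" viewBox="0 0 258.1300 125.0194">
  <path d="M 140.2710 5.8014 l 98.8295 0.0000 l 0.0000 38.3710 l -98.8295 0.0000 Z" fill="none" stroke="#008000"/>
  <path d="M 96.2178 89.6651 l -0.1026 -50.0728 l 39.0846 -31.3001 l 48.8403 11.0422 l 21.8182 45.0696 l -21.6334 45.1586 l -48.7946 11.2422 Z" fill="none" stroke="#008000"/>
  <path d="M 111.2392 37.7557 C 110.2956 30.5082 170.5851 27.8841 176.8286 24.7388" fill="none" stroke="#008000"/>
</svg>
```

G21
G90
G0 X140.2710 Y119.2180
M4 S650
G01 X239.1005 Y119.2180 F2501
G01 X239.1005 Y80.8470 F2501
G01 X140.2710 Y80.8470 F2501
G01 X140.2710 Y119.2180 F2501
M5
G0 X96.2178 Y35.3543
M4 S650
G01 X96.1152 Y85.4271 F2501
G01 X135.1998 Y116.7272 F2501
G01 X184.0401 Y105.6850 F2501
G01 X205.8583 Y60.6154 F2501
G01 X184.2249 Y15.4568 F2501
G01 X135.4303 Y4.2146 F2501
G01 X96.2178 Y35.3543 F2501
M5
G0 X111.2392 Y87.2637
M4 S650
G01 X126.4370 Y93.1606 F2501
G01 X156.8394 Y97.1185 F2501
G01 X176.8286 Y100.2806 F2501
M5

viewBox `0 0 258.1300 125.0194` with mm width/height → 1 unit = 1 mm. Flip: y_m = 125.0194 − y_svg.

**Shape 1** — `<path>` rectangle, stroke `#008000` → score (S650, F2501). Machine vertices: (140.2710,119.2180) → (239.1005,119.2180) → (239.1005,80.8470) → (140.2710,80.8470) → (140.2710,119.2180). Closed: final G1 returns to the first vertex.

**Shape 2** — `<path>` regular polygon, stroke `#008000` → score (S650, F2501). Machine vertices: (96.2178,35.3543) → (96.1152,85.4271) → (135.1998,116.7272) → (184.0401,105.6850) → (205.8583,60.6154) → (184.2249,15.4568) → (135.4303,4.2146) → (96.2178,35.3543). Closed: final G1 returns to the first vertex.

**Shape 3** — `<path>` cubic bezier, stroke `#008000` → score (S650, F2501). Control points (SVG): P0=(111.2392,37.7557), P1=(110.2956,30.5082), P2=(170.5851,27.8841), P3=(176.8286,24.7388); sampled at t=k/3. Machine vertices: (111.2392,87.2637) → (126.4370,93.1606) → (156.8394,97.1185) → (176.8286,100.2806). Open path.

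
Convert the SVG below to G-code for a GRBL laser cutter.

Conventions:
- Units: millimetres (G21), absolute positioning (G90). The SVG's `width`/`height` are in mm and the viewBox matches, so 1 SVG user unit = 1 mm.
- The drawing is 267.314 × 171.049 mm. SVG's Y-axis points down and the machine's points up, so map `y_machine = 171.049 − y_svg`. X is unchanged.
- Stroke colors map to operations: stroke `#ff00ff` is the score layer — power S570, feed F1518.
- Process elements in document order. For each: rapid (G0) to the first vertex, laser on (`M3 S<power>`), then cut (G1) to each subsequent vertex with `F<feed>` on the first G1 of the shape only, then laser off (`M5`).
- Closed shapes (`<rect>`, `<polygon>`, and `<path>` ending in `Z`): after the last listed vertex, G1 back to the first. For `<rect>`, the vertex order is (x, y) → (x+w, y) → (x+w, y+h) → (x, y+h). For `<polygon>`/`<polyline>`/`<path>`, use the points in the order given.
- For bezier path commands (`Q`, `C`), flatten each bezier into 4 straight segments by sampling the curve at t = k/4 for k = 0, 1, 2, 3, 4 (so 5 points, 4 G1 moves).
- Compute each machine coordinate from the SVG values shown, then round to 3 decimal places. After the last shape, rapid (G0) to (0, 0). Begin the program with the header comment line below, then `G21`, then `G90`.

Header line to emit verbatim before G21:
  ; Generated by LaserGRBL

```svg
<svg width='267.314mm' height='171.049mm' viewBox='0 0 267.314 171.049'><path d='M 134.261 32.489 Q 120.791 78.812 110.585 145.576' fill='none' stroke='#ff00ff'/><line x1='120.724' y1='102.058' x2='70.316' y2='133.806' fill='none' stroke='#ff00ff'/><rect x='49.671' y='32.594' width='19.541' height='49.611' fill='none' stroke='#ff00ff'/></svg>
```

Since the viewBox matches the mm dimensions, user units are millimetres directly. The only transform is the Y-flip y_m = 171.049 − y_svg.

Shape 1 is a quadratic bezier drawn with `<path>`. Its stroke #ff00ff means score at S570, F1518. After flipping Y the toolpath is (134.261,138.560) → (127.730,114.121) → (121.607,87.127) → (115.892,57.577) → (110.585,25.473).

Shape 2 is a line segment drawn with `<line>`. Its stroke #ff00ff means score at S570, F1518. After flipping Y the toolpath is (120.724,68.991) → (70.316,37.243).

Shape 3 is a rectangle drawn with `<rect>`. Its stroke #ff00ff means score at S570, F1518. After flipping Y the toolpath is (49.671,138.455) → (69.212,138.455) → (69.212,88.844) → (49.671,88.844) → (49.671,138.455), returning to the start.

; Generated by LaserGRBL
G21
G90
G0 X134.261 Y138.560
M3 S570
G1 X127.730 Y114.121 F1518
G1 X121.607 Y87.127
G1 X115.892 Y57.577
G1 X110.585 Y25.473
M5
G0 X120.724 Y68.991
M3 S570
G1 X70.316 Y37.243 F1518
M5
G0 X49.671 Y138.455
M3 S570
G1 X69.212 Y138.455 F1518
G1 X69.212 Y88.844
G1 X49.671 Y88.844
G1 X49.671 Y138.455
M5
G0 X0.000 Y0.000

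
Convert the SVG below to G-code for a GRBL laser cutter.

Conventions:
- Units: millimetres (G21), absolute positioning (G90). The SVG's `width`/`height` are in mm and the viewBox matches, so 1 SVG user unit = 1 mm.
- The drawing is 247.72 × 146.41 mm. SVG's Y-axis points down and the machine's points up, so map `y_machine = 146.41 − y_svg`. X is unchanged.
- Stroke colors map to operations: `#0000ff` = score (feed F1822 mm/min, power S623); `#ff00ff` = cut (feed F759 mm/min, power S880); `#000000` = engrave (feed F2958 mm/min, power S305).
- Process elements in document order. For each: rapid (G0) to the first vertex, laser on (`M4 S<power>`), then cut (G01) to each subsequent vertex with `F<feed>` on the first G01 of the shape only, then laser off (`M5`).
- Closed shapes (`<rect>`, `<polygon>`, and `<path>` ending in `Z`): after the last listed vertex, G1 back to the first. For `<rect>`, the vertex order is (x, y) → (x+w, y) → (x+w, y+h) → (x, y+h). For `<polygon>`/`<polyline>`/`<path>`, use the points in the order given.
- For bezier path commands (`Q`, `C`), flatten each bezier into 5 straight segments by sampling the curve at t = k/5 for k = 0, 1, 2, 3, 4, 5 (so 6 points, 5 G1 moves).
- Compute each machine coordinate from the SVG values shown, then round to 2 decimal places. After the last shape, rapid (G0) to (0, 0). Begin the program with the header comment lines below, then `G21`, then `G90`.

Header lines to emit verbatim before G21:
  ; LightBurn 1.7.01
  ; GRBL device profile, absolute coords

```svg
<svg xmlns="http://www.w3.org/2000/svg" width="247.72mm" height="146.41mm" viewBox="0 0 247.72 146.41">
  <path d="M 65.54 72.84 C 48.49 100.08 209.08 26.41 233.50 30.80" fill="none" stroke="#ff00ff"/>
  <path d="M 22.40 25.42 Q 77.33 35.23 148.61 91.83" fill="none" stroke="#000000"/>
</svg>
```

viewBox `0 0 247.72 146.41` with mm width/height → 1 unit = 1 mm. Flip: y_m = 146.41 − y_svg.

**Shape 1** — `<path>` cubic bezier, stroke `#ff00ff` → cut (S880, F759). Control points (SVG): P0=(65.54,72.84), P1=(48.49,100.08), P2=(209.08,26.41), P3=(233.50,30.80); sampled at t=k/5. Machine vertices: (65.54,73.57) → (74.12,67.90) → (110.26,77.86) → (158.92,94.86) → (205.02,110.31) → (233.50,115.61). Open path.

**Shape 2** — `<path>` quadratic bezier, stroke `#000000` → engrave (S305, F2958). Control points (SVG): P0=(22.40,25.42), P1=(77.33,35.23), P2=(148.61,91.83); sampled at t=k/5. Machine vertices: (22.40,120.99) → (45.03,115.19) → (68.96,105.66) → (94.20,92.37) → (120.75,75.35) → (148.61,54.58). Open path.

; LightBurn 1.7.01
; GRBL device profile, absolute coords
G21
G90
G0 X65.54 Y73.57
M4 S880
G01 X74.12 Y67.90 F759
G01 X110.26 Y77.86
G01 X158.92 Y94.86
G01 X205.02 Y110.31
G01 X233.50 Y115.61
M5
G0 X22.40 Y120.99
M4 S305
G01 X45.03 Y115.19 F2958
G01 X68.96 Y105.66
G01 X94.20 Y92.37
G01 X120.75 Y75.35
G01 X148.61 Y54.58
M5
G0 X0.00 Y0.00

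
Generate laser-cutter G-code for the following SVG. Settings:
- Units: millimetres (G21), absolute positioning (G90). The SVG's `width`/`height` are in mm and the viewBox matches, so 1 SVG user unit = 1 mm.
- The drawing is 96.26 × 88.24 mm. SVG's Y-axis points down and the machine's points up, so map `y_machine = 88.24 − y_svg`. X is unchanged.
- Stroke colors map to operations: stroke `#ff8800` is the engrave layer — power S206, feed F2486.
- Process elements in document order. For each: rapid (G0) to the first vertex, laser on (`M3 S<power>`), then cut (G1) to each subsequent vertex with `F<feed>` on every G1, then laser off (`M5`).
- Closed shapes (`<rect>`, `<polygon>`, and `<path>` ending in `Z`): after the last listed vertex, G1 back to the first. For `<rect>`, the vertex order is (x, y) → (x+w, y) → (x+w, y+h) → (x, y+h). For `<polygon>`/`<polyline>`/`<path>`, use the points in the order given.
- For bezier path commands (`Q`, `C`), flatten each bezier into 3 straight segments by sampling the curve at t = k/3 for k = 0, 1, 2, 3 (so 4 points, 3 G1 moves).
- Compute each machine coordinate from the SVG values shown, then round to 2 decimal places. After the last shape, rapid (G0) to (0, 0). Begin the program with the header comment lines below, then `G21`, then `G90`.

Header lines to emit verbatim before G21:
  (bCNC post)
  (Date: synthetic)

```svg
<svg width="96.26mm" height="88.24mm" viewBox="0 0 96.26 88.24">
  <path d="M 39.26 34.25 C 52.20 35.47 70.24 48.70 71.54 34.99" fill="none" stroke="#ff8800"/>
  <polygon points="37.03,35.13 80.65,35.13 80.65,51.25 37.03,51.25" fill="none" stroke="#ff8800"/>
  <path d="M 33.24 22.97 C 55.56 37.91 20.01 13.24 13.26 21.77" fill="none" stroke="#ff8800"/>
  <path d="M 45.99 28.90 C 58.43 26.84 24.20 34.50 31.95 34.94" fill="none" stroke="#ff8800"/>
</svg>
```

viewBox `0 0 96.26 88.24` with mm width/height → 1 unit = 1 mm. Flip: y_m = 88.24 − y_svg.

**Shape 1** — `<path>` cubic bezier, stroke `#ff8800` → engrave (S206, F2486). Control points (SVG): P0=(39.26,34.25), P1=(52.20,35.47), P2=(70.24,48.70), P3=(71.54,34.99); sampled at t=k/3. Machine vertices: (39.26,53.99) → (53.09,50.21) → (65.47,47.08) → (71.54,53.25). Open path.

**Shape 2** — `<polygon>` rectangle, stroke `#ff8800` → engrave (S206, F2486). Machine vertices: (37.03,53.11) → (80.65,53.11) → (80.65,36.99) → (37.03,36.99) → (37.03,53.11). Closed: final G1 returns to the first vertex.

**Shape 3** — `<path>` cubic bezier, stroke `#ff8800` → engrave (S206, F2486). Control points (SVG): P0=(33.24,22.97), P1=(55.56,37.91), P2=(20.01,13.24), P3=(13.26,21.77); sampled at t=k/3. Machine vertices: (33.24,65.27) → (39.48,60.84) → (26.40,66.63) → (13.26,66.47). Open path.

**Shape 4** — `<path>` cubic bezier, stroke `#ff8800` → engrave (S206, F2486). Control points (SVG): P0=(45.99,28.90), P1=(58.43,26.84), P2=(24.20,34.50), P3=(31.95,34.94); sampled at t=k/3. Machine vertices: (45.99,59.34) → (46.16,58.79) → (34.91,55.52) → (31.95,53.30). Open path.

(bCNC post)
(Date: synthetic)
G21
G90
G0 X39.26 Y53.99
M3 S206
G1 X53.09 Y50.21 F2486
G1 X65.47 Y47.08 F2486
G1 X71.54 Y53.25 F2486
M5
G0 X37.03 Y53.11
M3 S206
G1 X80.65 Y53.11 F2486
G1 X80.65 Y36.99 F2486
G1 X37.03 Y36.99 F2486
G1 X37.03 Y53.11 F2486
M5
G0 X33.24 Y65.27
M3 S206
G1 X39.48 Y60.84 F2486
G1 X26.40 Y66.63 F2486
G1 X13.26 Y66.47 F2486
M5
G0 X45.99 Y59.34
M3 S206
G1 X46.16 Y58.79 F2486
G1 X34.91 Y55.52 F2486
G1 X31.95 Y53.30 F2486
M5
G0 X0.00 Y0.00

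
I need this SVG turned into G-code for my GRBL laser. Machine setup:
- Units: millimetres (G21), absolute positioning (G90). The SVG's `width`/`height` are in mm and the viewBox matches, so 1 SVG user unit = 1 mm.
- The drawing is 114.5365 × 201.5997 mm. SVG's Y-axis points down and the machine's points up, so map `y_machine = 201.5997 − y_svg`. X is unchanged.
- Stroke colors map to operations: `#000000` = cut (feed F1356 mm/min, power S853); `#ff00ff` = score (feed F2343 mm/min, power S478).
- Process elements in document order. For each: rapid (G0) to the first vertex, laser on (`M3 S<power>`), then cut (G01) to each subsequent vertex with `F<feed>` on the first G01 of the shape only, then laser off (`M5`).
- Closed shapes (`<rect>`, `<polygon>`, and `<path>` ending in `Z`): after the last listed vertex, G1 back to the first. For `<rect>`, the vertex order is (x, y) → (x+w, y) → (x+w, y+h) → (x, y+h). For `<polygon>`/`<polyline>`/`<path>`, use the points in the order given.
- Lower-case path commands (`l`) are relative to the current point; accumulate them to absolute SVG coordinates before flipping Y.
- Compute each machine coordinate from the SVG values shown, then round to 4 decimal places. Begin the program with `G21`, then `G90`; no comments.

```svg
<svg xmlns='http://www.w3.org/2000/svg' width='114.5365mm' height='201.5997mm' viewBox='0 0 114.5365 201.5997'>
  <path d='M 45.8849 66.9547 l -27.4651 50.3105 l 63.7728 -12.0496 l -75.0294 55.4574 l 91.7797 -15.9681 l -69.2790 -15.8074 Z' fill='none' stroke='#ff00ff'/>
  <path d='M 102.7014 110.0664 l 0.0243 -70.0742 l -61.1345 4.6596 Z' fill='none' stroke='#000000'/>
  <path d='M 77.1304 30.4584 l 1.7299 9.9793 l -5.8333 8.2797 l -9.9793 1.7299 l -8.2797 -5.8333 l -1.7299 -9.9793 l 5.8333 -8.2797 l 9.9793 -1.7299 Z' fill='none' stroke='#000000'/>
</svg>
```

G21
G90
G0 X45.8849 Y134.6450
M3 S478
G01 X18.4198 Y84.3345 F2343
G01 X82.1926 Y96.3841
G01 X7.1632 Y40.9267
G01 X98.9429 Y56.8948
G01 X29.6639 Y72.7022
G01 X45.8849 Y134.6450
M5
G0 X102.7014 Y91.5333
M3 S853
G01 X102.7257 Y161.6075 F1356
G01 X41.5912 Y156.9479
G01 X102.7014 Y91.5333
M5
G0 X77.1304 Y171.1413
M3 S853
G01 X78.8603 Y161.1620 F1356
G01 X73.0270 Y152.8823
G01 X63.0477 Y151.1524
G01 X54.7680 Y156.9857
G01 X53.0381 Y166.9650
G01 X58.8714 Y175.2447
G01 X68.8507 Y176.9746
G01 X77.1304 Y171.1413
M5

viewBox `0 0 114.5365 201.5997` with mm width/height → 1 unit = 1 mm. Flip: y_m = 201.5997 − y_svg.

**Shape 1** — `<path>` closed polygon, stroke `#ff00ff` → score (S478, F2343). Machine vertices: (45.8849,134.6450) → (18.4198,84.3345) → (82.1926,96.3841) → (7.1632,40.9267) → (98.9429,56.8948) → (29.6639,72.7022) → (45.8849,134.6450). Closed: final G1 returns to the first vertex.

**Shape 2** — `<path>` closed polygon, stroke `#000000` → cut (S853, F1356). Machine vertices: (102.7014,91.5333) → (102.7257,161.6075) → (41.5912,156.9479) → (102.7014,91.5333). Closed: final G1 returns to the first vertex.

**Shape 3** — `<path>` regular polygon, stroke `#000000` → cut (S853, F1356). Machine vertices: (77.1304,171.1413) → (78.8603,161.1620) → (73.0270,152.8823) → (63.0477,151.1524) → (54.7680,156.9857) → (53.0381,166.9650) → (58.8714,175.2447) → (68.8507,176.9746) → (77.1304,171.1413). Closed: final G1 returns to the first vertex.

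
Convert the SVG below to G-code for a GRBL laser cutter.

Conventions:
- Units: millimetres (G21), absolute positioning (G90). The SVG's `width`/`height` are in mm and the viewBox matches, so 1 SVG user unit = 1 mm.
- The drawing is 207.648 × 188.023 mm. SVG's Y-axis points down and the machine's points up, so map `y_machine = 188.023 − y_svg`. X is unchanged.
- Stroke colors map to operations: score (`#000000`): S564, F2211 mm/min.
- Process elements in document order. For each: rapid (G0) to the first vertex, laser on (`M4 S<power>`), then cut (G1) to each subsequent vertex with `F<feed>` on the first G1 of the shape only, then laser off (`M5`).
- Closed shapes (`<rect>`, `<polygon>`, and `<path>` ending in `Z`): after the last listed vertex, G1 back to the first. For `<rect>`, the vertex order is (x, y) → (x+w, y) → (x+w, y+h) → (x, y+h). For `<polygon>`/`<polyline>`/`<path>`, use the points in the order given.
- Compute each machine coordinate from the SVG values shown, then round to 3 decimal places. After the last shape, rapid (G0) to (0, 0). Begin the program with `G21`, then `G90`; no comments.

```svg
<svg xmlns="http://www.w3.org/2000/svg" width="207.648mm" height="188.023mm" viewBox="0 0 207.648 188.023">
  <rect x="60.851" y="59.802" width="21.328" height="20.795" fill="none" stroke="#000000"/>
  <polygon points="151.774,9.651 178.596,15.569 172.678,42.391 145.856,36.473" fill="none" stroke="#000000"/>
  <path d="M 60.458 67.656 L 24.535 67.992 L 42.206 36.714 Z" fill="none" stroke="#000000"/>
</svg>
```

Since the viewBox matches the mm dimensions, user units are millimetres directly. The only transform is the Y-flip y_m = 188.023 − y_svg.

Shape 1 is a rectangle drawn with `<rect>`. Its stroke #000000 means score at S564, F2211. After flipping Y the toolpath is (60.851,128.221) → (82.179,128.221) → (82.179,107.426) → (60.851,107.426) → (60.851,128.221), returning to the start.

Shape 2 is a regular polygon drawn with `<polygon>`. Its stroke #000000 means score at S564, F2211. After flipping Y the toolpath is (151.774,178.372) → (178.596,172.454) → (172.678,145.632) → (145.856,151.550) → (151.774,178.372), returning to the start.

Shape 3 is a regular polygon drawn with `<path>`. Its stroke #000000 means score at S564, F2211. After flipping Y the toolpath is (60.458,120.367) → (24.535,120.031) → (42.206,151.309) → (60.458,120.367), returning to the start.

G21
G90
G0 X60.851 Y128.221
M4 S564
G1 X82.179 Y128.221 F2211
G1 X82.179 Y107.426
G1 X60.851 Y107.426
G1 X60.851 Y128.221
M5
G0 X151.774 Y178.372
M4 S564
G1 X178.596 Y172.454 F2211
G1 X172.678 Y145.632
G1 X145.856 Y151.550
G1 X151.774 Y178.372
M5
G0 X60.458 Y120.367
M4 S564
G1 X24.535 Y120.031 F2211
G1 X42.206 Y151.309
G1 X60.458 Y120.367
M5
G0 X0.000 Y0.000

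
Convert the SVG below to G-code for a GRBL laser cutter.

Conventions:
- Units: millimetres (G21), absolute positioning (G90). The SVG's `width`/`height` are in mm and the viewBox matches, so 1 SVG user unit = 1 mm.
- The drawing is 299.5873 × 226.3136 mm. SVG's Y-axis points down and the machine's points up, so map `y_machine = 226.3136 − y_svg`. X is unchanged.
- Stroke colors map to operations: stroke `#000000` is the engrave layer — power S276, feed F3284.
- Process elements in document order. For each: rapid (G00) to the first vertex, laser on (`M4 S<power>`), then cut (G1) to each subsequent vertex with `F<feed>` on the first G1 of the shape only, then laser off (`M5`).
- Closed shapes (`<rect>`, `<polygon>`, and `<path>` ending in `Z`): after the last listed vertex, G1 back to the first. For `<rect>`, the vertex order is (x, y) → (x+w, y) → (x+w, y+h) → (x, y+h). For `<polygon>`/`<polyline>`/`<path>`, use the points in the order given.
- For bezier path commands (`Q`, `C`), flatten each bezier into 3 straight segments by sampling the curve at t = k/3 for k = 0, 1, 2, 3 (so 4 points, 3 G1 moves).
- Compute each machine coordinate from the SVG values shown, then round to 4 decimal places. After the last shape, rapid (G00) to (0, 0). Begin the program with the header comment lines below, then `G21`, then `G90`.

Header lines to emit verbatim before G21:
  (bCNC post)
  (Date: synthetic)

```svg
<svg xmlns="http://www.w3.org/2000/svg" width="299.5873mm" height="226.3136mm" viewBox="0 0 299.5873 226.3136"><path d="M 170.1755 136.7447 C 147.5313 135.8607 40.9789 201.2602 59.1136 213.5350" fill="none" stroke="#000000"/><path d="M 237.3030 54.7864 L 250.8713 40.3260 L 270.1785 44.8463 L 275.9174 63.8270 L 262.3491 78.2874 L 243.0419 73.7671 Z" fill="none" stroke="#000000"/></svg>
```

(bCNC post)
(Date: synthetic)
G21
G90
G00 X170.1755 Y89.5689
M4 S276
G1 X127.2877 Y72.7809 F3284
G1 X74.8155 Y38.3391
G1 X59.1136 Y12.7786
M5
G00 X237.3030 Y171.5272
M4 S276
G1 X250.8713 Y185.9876 F3284
G1 X270.1785 Y181.4673
G1 X275.9174 Y162.4866
G1 X262.3491 Y148.0262
G1 X243.0419 Y152.5465
G1 X237.3030 Y171.5272
M5
G00 X0.0000 Y0.0000

Since the viewBox matches the mm dimensions, user units are millimetres directly. The only transform is the Y-flip y_m = 226.3136 − y_svg.

Shape 1 is a cubic bezier drawn with `<path>`. Its stroke #000000 means engrave at S276, F3284. After flipping Y the toolpath is (170.1755,89.5689) → (127.2877,72.7809) → (74.8155,38.3391) → (59.1136,12.7786).

Shape 2 is a regular polygon drawn with `<path>`. Its stroke #000000 means engrave at S276, F3284. After flipping Y the toolpath is (237.3030,171.5272) → (250.8713,185.9876) → (270.1785,181.4673) → (275.9174,162.4866) → (262.3491,148.0262) → (243.0419,152.5465) → (237.3030,171.5272), returning to the start.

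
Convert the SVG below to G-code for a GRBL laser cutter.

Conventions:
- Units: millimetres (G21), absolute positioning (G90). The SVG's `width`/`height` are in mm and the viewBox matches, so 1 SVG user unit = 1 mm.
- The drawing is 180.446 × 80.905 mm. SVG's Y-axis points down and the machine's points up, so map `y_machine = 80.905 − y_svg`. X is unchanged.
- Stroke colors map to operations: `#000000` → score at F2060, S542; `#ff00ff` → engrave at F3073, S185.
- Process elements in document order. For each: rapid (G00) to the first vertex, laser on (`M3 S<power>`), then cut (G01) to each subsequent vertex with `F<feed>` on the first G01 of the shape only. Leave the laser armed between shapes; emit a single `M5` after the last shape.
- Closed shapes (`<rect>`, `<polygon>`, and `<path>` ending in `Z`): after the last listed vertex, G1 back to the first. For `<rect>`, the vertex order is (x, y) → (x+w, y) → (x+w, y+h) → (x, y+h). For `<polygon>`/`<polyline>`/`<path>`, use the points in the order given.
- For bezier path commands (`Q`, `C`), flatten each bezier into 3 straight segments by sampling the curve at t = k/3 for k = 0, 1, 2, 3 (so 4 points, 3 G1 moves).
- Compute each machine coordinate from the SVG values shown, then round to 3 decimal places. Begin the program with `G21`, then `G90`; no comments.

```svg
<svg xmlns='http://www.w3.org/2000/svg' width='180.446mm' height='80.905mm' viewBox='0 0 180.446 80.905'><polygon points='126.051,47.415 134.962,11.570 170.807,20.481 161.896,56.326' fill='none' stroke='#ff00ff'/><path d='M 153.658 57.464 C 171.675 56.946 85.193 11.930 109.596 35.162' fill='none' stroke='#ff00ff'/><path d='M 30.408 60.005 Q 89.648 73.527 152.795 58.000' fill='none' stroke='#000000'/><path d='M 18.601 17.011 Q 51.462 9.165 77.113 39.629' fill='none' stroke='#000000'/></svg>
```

Since the viewBox matches the mm dimensions, user units are millimetres directly. The only transform is the Y-flip y_m = 80.905 − y_svg.

Shape 1 is a regular polygon drawn with `<polygon>`. Its stroke #ff00ff means engrave at S185, F3073. After flipping Y the toolpath is (126.051,33.490) → (134.962,69.335) → (170.807,60.424) → (161.896,24.579) → (126.051,33.490), returning to the start.

Shape 2 is a cubic bezier drawn with `<path>`. Its stroke #ff00ff means engrave at S185, F3073. After flipping Y the toolpath is (153.658,23.441) → (144.819,34.616) → (114.177,50.401) → (109.596,45.743).

Shape 3 is a quadratic bezier drawn with `<path>`. Its stroke #000000 means score at S542, F2060. After flipping Y the toolpath is (30.408,20.900) → (70.335,15.113) → (111.131,15.781) → (152.795,22.905).

Shape 4 is a quadratic bezier drawn with `<path>`. Its stroke #000000 means score at S542, F2060. After flipping Y the toolpath is (18.601,63.894) → (39.707,64.868) → (59.211,57.329) → (77.113,41.276).

G21
G90
G00 X126.051 Y33.490
M3 S185
G01 X134.962 Y69.335 F3073
G01 X170.807 Y60.424
G01 X161.896 Y24.579
G01 X126.051 Y33.490
G00 X153.658 Y23.441
M3 S185
G01 X144.819 Y34.616 F3073
G01 X114.177 Y50.401
G01 X109.596 Y45.743
G00 X30.408 Y20.900
M3 S542
G01 X70.335 Y15.113 F2060
G01 X111.131 Y15.781
G01 X152.795 Y22.905
G00 X18.601 Y63.894
M3 S542
G01 X39.707 Y64.868 F2060
G01 X59.211 Y57.329
G01 X77.113 Y41.276
M5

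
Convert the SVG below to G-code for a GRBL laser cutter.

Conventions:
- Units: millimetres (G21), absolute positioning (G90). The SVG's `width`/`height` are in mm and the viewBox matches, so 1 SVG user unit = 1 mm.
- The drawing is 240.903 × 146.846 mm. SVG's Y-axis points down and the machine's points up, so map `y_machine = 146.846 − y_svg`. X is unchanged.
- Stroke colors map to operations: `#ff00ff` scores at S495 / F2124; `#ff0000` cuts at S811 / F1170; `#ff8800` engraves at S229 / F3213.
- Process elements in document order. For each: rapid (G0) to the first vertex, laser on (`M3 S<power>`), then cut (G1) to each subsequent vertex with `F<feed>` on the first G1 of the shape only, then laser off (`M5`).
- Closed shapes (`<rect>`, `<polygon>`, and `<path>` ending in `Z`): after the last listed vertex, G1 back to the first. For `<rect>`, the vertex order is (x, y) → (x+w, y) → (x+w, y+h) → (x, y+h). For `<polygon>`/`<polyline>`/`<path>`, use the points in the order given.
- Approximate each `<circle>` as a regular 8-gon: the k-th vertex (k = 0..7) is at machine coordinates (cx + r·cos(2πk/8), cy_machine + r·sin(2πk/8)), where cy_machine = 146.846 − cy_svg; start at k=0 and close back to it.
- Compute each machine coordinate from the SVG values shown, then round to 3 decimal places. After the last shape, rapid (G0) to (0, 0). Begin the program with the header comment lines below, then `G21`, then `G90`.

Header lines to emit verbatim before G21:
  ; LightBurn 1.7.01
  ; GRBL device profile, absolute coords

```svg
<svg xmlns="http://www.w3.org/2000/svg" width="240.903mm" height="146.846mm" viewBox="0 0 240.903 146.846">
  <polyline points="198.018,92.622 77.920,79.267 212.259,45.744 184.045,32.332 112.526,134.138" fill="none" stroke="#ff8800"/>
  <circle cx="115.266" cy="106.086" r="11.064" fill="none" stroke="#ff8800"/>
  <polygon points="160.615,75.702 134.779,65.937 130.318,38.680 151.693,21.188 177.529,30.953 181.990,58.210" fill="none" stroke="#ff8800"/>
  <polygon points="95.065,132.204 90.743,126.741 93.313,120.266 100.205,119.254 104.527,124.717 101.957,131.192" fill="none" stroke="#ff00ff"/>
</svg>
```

; LightBurn 1.7.01
; GRBL device profile, absolute coords
G21
G90
G0 X198.018 Y54.224
M3 S229
G1 X77.920 Y67.579 F3213
G1 X212.259 Y101.102
G1 X184.045 Y114.514
G1 X112.526 Y12.708
M5
G0 X126.330 Y40.760
M3 S229
G1 X123.089 Y48.583 F3213
G1 X115.266 Y51.824
G1 X107.443 Y48.583
G1 X104.202 Y40.760
G1 X107.443 Y32.937
G1 X115.266 Y29.696
G1 X123.089 Y32.937
G1 X126.330 Y40.760
M5
G0 X160.615 Y71.144
M3 S229
G1 X134.779 Y80.909 F3213
G1 X130.318 Y108.166
G1 X151.693 Y125.658
G1 X177.529 Y115.893
G1 X181.990 Y88.636
G1 X160.615 Y71.144
M5
G0 X95.065 Y14.642
M3 S495
G1 X90.743 Y20.105 F2124
G1 X93.313 Y26.580
G1 X100.205 Y27.592
G1 X104.527 Y22.129
G1 X101.957 Y15.654
G1 X95.065 Y14.642
M5
G0 X0.000 Y0.000

1 u = 1 mm; y_m = 146.846 − y.

[1] `<polyline>` open polyline, #ff8800→engrave S229 F3213: (198.018,54.224) → (77.920,67.579) → (212.259,101.102) → (184.045,114.514) → (112.526,12.708)

[2] `<circle>` circle, #ff8800→engrave S229 F3213: (126.330,40.760) → (123.089,48.583) → (115.266,51.824) → (107.443,48.583) → (104.202,40.760) → (107.443,32.937) → (115.266,29.696) → (123.089,32.937) → (126.330,40.760) (closed)

[3] `<polygon>` regular polygon, #ff8800→engrave S229 F3213: (160.615,71.144) → (134.779,80.909) → (130.318,108.166) → (151.693,125.658) → (177.529,115.893) → (181.990,88.636) → (160.615,71.144) (closed)

[4] `<polygon>` regular polygon, #ff00ff→score S495 F2124: (95.065,14.642) → (90.743,20.105) → (93.313,26.580) → (100.205,27.592) → (104.527,22.129) → (101.957,15.654) → (95.065,14.642) (closed)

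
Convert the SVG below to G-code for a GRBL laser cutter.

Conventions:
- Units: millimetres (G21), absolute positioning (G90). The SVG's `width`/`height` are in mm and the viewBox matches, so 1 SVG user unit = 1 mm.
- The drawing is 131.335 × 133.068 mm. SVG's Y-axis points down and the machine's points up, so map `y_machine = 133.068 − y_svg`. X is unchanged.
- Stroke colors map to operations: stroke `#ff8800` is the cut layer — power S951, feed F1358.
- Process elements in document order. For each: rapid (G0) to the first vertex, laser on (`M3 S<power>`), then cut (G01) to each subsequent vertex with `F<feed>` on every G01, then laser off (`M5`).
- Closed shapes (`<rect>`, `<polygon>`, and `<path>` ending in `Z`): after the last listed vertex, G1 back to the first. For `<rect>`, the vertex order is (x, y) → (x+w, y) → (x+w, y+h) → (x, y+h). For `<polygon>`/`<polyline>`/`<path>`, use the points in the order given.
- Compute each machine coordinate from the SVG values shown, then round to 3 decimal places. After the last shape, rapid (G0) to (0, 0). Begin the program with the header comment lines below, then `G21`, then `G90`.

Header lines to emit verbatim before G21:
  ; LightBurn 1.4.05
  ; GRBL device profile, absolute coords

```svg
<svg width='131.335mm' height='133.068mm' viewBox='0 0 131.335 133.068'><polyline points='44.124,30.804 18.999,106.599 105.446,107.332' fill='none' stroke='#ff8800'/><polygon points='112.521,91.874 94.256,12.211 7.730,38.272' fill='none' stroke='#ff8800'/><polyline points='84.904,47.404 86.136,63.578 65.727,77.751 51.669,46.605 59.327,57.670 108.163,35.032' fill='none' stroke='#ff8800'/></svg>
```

viewBox `0 0 131.335 133.068` with mm width/height → 1 unit = 1 mm. Flip: y_m = 133.068 − y_svg.

**Shape 1** — `<polyline>` open polyline, stroke `#ff8800` → cut (S951, F1358). Machine vertices: (44.124,102.264) → (18.999,26.469) → (105.446,25.736). Open path.

**Shape 2** — `<polygon>` closed polygon, stroke `#ff8800` → cut (S951, F1358). Machine vertices: (112.521,41.194) → (94.256,120.857) → (7.730,94.796) → (112.521,41.194). Closed: final G1 returns to the first vertex.

**Shape 3** — `<polyline>` open polyline, stroke `#ff8800` → cut (S951, F1358). Machine vertices: (84.904,85.664) → (86.136,69.490) → (65.727,55.317) → (51.669,86.463) → (59.327,75.398) → (108.163,98.036). Open path.

; LightBurn 1.4.05
; GRBL device profile, absolute coords
G21
G90
G0 X44.124 Y102.264
M3 S951
G01 X18.999 Y26.469 F1358
G01 X105.446 Y25.736 F1358
M5
G0 X112.521 Y41.194
M3 S951
G01 X94.256 Y120.857 F1358
G01 X7.730 Y94.796 F1358
G01 X112.521 Y41.194 F1358
M5
G0 X84.904 Y85.664
M3 S951
G01 X86.136 Y69.490 F1358
G01 X65.727 Y55.317 F1358
G01 X51.669 Y86.463 F1358
G01 X59.327 Y75.398 F1358
G01 X108.163 Y98.036 F1358
M5
G0 X0.000 Y0.000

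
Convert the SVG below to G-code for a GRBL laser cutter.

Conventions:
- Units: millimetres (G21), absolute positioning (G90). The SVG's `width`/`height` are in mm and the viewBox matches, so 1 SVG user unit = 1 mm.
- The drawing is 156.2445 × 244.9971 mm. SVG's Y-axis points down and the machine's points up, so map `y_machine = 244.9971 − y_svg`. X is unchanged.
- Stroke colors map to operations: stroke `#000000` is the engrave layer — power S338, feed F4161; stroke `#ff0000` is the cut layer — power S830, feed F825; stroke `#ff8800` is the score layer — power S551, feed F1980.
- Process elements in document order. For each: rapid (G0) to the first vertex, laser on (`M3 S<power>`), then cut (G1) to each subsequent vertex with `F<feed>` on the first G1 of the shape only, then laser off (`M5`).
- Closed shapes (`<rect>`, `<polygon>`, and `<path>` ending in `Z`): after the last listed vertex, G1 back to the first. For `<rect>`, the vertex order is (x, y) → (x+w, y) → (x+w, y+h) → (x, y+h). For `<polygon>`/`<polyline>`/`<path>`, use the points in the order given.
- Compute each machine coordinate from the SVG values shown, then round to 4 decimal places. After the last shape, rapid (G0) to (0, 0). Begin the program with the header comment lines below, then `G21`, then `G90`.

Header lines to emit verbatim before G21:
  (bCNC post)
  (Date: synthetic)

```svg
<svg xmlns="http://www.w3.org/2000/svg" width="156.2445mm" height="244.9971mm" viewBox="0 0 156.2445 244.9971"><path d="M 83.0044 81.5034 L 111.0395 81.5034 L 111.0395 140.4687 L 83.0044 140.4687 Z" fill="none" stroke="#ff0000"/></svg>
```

(bCNC post)
(Date: synthetic)
G21
G90
G0 X83.0044 Y163.4937
M3 S830
G1 X111.0395 Y163.4937 F825
G1 X111.0395 Y104.5284
G1 X83.0044 Y104.5284
G1 X83.0044 Y163.4937
M5
G0 X0.0000 Y0.0000

viewBox `0 0 156.2445 244.9971` with mm width/height → 1 unit = 1 mm. Flip: y_m = 244.9971 − y_svg.

**Shape 1** — `<path>` rectangle, stroke `#ff0000` → cut (S830, F825). Machine vertices: (83.0044,163.4937) → (111.0395,163.4937) → (111.0395,104.5284) → (83.0044,104.5284) → (83.0044,163.4937). Closed: final G1 returns to the first vertex.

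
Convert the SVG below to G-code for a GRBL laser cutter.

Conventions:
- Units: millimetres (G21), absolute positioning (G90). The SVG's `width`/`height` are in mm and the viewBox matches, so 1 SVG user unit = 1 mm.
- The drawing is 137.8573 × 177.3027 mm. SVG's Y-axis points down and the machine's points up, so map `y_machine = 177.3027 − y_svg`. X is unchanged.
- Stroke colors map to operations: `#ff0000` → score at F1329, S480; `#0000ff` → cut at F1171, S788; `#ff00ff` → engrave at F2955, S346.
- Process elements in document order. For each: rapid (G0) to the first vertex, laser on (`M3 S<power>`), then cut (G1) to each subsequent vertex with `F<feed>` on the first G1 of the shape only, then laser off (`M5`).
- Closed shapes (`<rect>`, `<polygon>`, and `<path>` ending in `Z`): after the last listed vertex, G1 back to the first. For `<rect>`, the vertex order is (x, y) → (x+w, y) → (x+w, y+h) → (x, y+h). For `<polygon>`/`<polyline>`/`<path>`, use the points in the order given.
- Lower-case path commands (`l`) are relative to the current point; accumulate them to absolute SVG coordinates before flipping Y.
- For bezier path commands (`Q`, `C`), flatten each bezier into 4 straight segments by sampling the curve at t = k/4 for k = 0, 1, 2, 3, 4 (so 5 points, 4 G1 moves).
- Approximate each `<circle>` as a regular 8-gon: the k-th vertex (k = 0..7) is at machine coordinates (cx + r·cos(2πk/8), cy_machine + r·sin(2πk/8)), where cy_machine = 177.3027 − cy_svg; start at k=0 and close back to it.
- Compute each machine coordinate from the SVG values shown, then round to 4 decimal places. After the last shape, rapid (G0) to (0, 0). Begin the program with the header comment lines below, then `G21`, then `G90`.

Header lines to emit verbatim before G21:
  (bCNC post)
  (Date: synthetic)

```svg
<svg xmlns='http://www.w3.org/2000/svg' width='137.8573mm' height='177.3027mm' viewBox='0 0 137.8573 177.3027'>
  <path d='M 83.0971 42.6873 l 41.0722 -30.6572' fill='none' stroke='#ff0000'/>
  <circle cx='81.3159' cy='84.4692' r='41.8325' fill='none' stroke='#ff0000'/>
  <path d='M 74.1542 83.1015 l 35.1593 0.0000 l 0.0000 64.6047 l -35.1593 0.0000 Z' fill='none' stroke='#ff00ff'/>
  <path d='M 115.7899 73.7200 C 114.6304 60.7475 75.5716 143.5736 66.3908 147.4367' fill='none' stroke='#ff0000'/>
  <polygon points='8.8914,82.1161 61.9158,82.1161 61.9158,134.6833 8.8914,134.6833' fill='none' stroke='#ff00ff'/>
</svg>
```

1 u = 1 mm; y_m = 177.3027 − y.

[1] `<path>` line segment, #ff0000→score S480 F1329: (83.0971,134.6154) → (124.1693,165.2726)

[2] `<circle>` circle, #ff0000→score S480 F1329: (123.1484,92.8335) → (110.8959,122.4135) → (81.3159,134.6660) → (51.7359,122.4135) → (39.4834,92.8335) → (51.7359,63.2535) → (81.3159,51.0010) → (110.8959,63.2535) → (123.1484,92.8335) (closed)

[3] `<path>` rectangle, #ff00ff→engrave S346 F2955: (74.1542,94.2012) → (109.3135,94.2012) → (109.3135,29.5965) → (74.1542,29.5965) → (74.1542,94.2012) (closed)

[4] `<path>` cubic bezier, #ff0000→score S480 F1329: (115.7899,103.5827) → (108.8732,98.0805) → (94.0983,73.0377) → (77.8195,44.8382) → (66.3908,29.8660)

[5] `<polygon>` rectangle, #ff00ff→engrave S346 F2955: (8.8914,95.1866) → (61.9158,95.1866) → (61.9158,42.6194) → (8.8914,42.6194) → (8.8914,95.1866) (closed)

(bCNC post)
(Date: synthetic)
G21
G90
G0 X83.0971 Y134.6154
M3 S480
G1 X124.1693 Y165.2726 F1329
M5
G0 X123.1484 Y92.8335
M3 S480
G1 X110.8959 Y122.4135 F1329
G1 X81.3159 Y134.6660
G1 X51.7359 Y122.4135
G1 X39.4834 Y92.8335
G1 X51.7359 Y63.2535
G1 X81.3159 Y51.0010
G1 X110.8959 Y63.2535
G1 X123.1484 Y92.8335
M5
G0 X74.1542 Y94.2012
M3 S346
G1 X109.3135 Y94.2012 F2955
G1 X109.3135 Y29.5965
G1 X74.1542 Y29.5965
G1 X74.1542 Y94.2012
M5
G0 X115.7899 Y103.5827
M3 S480
G1 X108.8732 Y98.0805 F1329
G1 X94.0983 Y73.0377
G1 X77.8195 Y44.8382
G1 X66.3908 Y29.8660
M5
G0 X8.8914 Y95.1866
M3 S346
G1 X61.9158 Y95.1866 F2955
G1 X61.9158 Y42.6194
G1 X8.8914 Y42.6194
G1 X8.8914 Y95.1866
M5
G0 X0.0000 Y0.0000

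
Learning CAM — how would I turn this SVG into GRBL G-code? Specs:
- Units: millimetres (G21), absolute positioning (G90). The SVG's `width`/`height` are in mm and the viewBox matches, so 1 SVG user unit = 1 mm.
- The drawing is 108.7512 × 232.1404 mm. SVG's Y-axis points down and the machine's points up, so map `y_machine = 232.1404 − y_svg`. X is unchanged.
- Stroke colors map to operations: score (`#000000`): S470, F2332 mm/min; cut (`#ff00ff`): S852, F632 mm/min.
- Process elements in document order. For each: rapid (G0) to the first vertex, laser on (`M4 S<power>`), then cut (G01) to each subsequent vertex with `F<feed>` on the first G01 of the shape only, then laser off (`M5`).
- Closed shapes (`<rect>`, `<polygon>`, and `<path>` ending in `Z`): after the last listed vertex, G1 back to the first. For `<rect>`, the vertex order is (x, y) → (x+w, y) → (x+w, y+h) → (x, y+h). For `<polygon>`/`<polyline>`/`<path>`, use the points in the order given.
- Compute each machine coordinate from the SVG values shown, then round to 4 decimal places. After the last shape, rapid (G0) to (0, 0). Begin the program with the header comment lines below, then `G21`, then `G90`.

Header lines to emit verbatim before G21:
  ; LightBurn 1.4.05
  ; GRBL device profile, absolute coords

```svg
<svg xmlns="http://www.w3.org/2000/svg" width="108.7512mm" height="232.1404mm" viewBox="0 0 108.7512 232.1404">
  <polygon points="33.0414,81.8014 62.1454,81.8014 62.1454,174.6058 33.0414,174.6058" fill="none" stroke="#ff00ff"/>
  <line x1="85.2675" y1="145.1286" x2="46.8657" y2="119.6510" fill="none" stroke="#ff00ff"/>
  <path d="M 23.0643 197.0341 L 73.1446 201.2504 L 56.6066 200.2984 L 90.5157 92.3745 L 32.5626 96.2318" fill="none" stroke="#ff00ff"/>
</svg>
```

; LightBurn 1.4.05
; GRBL device profile, absolute coords
G21
G90
G0 X33.0414 Y150.3390
M4 S852
G01 X62.1454 Y150.3390 F632
G01 X62.1454 Y57.5346
G01 X33.0414 Y57.5346
G01 X33.0414 Y150.3390
M5
G0 X85.2675 Y87.0118
M4 S852
G01 X46.8657 Y112.4894 F632
M5
G0 X23.0643 Y35.1063
M4 S852
G01 X73.1446 Y30.8900 F632
G01 X56.6066 Y31.8420
G01 X90.5157 Y139.7659
G01 X32.5626 Y135.9086
M5
G0 X0.0000 Y0.0000

Since the viewBox matches the mm dimensions, user units are millimetres directly. The only transform is the Y-flip y_m = 232.1404 − y_svg.

Shape 1 is a rectangle drawn with `<polygon>`. Its stroke #ff00ff means cut at S852, F632. After flipping Y the toolpath is (33.0414,150.3390) → (62.1454,150.3390) → (62.1454,57.5346) → (33.0414,57.5346) → (33.0414,150.3390), returning to the start.

Shape 2 is a line segment drawn with `<line>`. Its stroke #ff00ff means cut at S852, F632. After flipping Y the toolpath is (85.2675,87.0118) → (46.8657,112.4894).

Shape 3 is a open polyline drawn with `<path>`. Its stroke #ff00ff means cut at S852, F632. After flipping Y the toolpath is (23.0643,35.1063) → (73.1446,30.8900) → (56.6066,31.8420) → (90.5157,139.7659) → (32.5626,135.9086).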